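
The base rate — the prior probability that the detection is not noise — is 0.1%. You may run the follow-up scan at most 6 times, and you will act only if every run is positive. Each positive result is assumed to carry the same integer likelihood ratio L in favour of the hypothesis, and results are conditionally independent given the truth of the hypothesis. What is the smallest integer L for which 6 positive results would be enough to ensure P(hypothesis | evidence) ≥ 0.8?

4

Prior odds = 0.001/0.999 = 1/999.
Target odds = 0.8/0.2 = 4.
Need L⁶ ≥ 4 ÷ (1/999) = 3996.
3⁶ = 729 < 3996 ≤ 4096 = 4⁶, so L = 4.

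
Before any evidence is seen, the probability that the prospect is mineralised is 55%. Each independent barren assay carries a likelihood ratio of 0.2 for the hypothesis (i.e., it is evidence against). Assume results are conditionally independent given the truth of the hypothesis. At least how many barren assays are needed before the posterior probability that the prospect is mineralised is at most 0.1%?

Prior odds = 0.55/0.45 = 11/9.
Likelihood ratio per barren assay = 0.2.
Target odds: 0.001 ÷ 0.999 = 1/999.
Need (11/9) × 0.2ⁿ ≤ 1/999, i.e. 0.2ⁿ ≤ 1/1221.
0.2⁴ = 0.0016 is still above 1/1221 but 0.2⁵ = 0.00032 is at or below it, so n = 5.

5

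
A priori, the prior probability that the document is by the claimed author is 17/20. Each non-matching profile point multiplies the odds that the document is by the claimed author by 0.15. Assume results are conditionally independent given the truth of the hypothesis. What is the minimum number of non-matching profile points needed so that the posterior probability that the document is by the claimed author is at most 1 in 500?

5

Prior odds: 0.85 ÷ 0.15 = 17/3.
Likelihood ratio per non-matching profile point = 0.15.
Target posterior odds = 0.002/0.998 = 1/499.
Need (17/3) × 0.15ⁿ ≤ 1/499, i.e. 0.15ⁿ ≤ 3/8483.
0.15⁴ = 81/160000 is still above 3/8483 but 0.15⁵ = 243/3200000 is at or below it, so n = 5.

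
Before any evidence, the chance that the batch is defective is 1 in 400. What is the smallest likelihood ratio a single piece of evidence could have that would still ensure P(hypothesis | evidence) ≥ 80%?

Prior odds = 0.0025/0.9975 = 1/399.
Target odds = 0.8/0.2 = 4.
Required Bayes factor = 4 ÷ (1/399) = 1596.

1596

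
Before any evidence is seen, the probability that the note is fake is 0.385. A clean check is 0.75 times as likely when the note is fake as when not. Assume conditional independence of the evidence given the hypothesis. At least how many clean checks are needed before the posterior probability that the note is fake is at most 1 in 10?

7

Prior odds = 0.385/0.615 = 77/123.
Likelihood ratio per clean check = 0.75.
Target posterior odds = 0.1/0.9 = 1/9.
Require 0.75ⁿ ≤ 1/9 ÷ (77/123) = 41/231.
0.75⁶ = 729/4096 is still above 41/231 but 0.75⁷ = 2187/16384 is at or below it, so n = 7.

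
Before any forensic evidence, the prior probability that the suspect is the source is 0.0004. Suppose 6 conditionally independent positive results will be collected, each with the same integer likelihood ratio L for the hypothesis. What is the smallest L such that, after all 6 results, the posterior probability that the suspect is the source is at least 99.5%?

9

Prior odds = 0.0004/0.9996 = 1/2499.
Target odds = 0.995/0.005 = 199.
Need L⁶ ≥ 199 ÷ (1/2499) = 497301.
8⁶ = 262144 < 497301 ≤ 531441 = 9⁶, so L = 9.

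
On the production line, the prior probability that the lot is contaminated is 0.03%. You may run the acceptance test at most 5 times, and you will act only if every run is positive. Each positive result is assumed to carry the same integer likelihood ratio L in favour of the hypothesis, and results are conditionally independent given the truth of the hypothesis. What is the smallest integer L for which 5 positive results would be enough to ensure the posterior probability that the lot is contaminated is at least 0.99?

Prior odds = 0.0003/0.9997 = 3/9997.
Target odds = 0.99/0.01 = 99.
Need L⁵ ≥ 99 ÷ (3/9997) = 329901.
12⁵ = 248832 < 329901 ≤ 371293 = 13⁵, so L = 13.

13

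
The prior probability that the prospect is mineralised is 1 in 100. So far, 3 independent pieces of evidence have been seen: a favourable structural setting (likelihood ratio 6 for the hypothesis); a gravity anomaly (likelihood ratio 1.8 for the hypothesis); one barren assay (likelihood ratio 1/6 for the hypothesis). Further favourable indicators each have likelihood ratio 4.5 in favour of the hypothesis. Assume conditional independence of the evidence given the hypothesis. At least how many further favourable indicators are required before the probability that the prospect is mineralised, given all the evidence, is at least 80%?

4

Prior odds = 0.01/0.99 = 1/99.
Combined Bayes factor of the evidence already in hand = 6 × 1.8 × (1/6) = 1.8.
Odds after that evidence = (1/99) × 1.8 = 1/55.
Target odds = 0.8/0.2 = 4.
Need 4.5ⁿ ≥ 4 ÷ (1/55) = 220.
4.5³ = 91.125 falls short of 220 but 4.5⁴ = 410.0625 reaches it, so n = 4.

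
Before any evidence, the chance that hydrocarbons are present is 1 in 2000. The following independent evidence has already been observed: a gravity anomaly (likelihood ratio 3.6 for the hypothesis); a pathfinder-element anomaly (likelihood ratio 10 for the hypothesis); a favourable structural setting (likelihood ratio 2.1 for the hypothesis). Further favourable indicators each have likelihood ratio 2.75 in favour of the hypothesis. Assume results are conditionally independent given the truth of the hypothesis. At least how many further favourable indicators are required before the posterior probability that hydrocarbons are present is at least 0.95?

7

Prior odds = 0.0005/0.9995 = 1/1999.
Combined Bayes factor of the evidence already in hand = 3.6 × 10 × 2.1 = 75.6.
Odds after that evidence = (1/1999) × 75.6 = 378/9995.
Target odds = 0.95/0.05 = 19.
Need 2.75ⁿ ≥ 19 ÷ (378/9995) = 189905/378.
2.75⁶ = 1771561/4096 falls short of 189905/378 but 2.75⁷ = 19487171/16384 reaches it, so n = 7.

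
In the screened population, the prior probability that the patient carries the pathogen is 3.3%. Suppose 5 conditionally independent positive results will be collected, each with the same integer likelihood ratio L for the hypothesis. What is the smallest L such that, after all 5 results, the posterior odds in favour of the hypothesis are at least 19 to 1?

4

Prior odds = 0.033/0.967 = 33/967.
Target odds = 19.
Need L⁵ ≥ 19 ÷ (33/967) = 18373/33.
3⁵ = 243 < 18373/33 ≤ 1024 = 4⁵, so L = 4.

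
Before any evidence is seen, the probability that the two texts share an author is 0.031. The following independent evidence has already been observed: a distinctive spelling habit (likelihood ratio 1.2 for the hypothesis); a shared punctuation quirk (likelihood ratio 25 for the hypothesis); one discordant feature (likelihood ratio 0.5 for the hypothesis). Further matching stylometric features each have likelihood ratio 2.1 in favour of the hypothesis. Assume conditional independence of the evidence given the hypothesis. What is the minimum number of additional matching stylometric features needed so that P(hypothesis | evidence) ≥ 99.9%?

Prior odds = 0.031/0.969 = 31/969.
Combined Bayes factor of the evidence already in hand = 1.2 × 25 × 0.5 = 15.
Odds after that evidence = (31/969) × 15 = 155/323.
Target odds = 0.999/0.001 = 999.
Need 2.1ⁿ ≥ 999 ÷ (155/323) = 322677/155.
2.1¹⁰ ≈1667.99 falls short of 322677/155 but 2.1¹¹ ≈3502.78 reaches it, so n = 11.

11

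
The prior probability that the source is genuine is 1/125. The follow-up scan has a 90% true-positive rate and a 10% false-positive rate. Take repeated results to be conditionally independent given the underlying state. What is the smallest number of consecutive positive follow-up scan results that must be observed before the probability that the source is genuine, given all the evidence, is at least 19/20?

Prior odds = 0.008/0.992 = 1/124.
Likelihood ratio of a positive result = 0.9/0.1 = 9.
Target posterior odds = 0.95/0.05 = 19.
Need (1/124) × 9ⁿ ≥ 19, i.e. 9ⁿ ≥ 2356.
9³ = 729 falls short of 2356 but 9⁴ = 6561 reaches it, so n = 4.

4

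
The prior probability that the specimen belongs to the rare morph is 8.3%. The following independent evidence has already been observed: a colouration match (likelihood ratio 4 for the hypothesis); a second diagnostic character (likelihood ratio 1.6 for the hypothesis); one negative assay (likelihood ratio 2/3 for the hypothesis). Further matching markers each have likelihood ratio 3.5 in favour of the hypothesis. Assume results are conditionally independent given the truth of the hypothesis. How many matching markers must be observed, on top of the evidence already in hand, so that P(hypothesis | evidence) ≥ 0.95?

Prior odds = 0.083/0.917 = 83/917.
Combined Bayes factor of the evidence already in hand = 4 × 1.6 × (2/3) = 64/15.
Odds after that evidence = (83/917) × 64/15 = 5312/13755.
Target odds = 0.95/0.05 = 19.
Need 3.5ⁿ ≥ 19 ÷ (5312/13755) = 261345/5312.
3.5³ = 42.875 falls short of 261345/5312 but 3.5⁴ = 150.0625 reaches it, so n = 4.

4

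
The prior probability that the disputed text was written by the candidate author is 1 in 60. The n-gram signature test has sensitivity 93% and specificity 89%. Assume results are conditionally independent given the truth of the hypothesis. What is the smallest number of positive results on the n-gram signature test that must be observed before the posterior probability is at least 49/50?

Prior odds: (1/60) ÷ (59/60) = 1/59.
False-positive rate = 1 − 0.89 = 0.11; likelihood ratio of a positive = 0.93/0.11 = 93/11.
Target posterior odds = 0.98/0.02 = 49.
Need (1/59) × (93/11)ⁿ ≥ 49, i.e. (93/11)ⁿ ≥ 2891.
(93/11)³ = 804357/1331 falls short of 2891 but (93/11)⁴ = 74805201/14641 reaches it, so n = 4.

4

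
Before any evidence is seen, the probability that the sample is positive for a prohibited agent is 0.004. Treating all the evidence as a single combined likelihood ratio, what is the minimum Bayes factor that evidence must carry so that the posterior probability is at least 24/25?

5976

Prior odds = 0.004/0.996 = 1/249.
Target odds = 0.96/0.04 = 24.
Required Bayes factor = 24 ÷ (1/249) = 5976.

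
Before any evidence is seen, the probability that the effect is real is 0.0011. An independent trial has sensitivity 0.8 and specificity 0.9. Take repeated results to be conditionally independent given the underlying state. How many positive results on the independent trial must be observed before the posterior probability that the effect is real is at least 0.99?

6

Prior odds: 0.0011 ÷ 0.9989 = 11/9989.
False-positive rate = 1 − 0.9 = 0.1; likelihood ratio of a positive = 0.8/0.1 = 8.
Target posterior odds = 0.99/0.01 = 99.
Need (11/9989) × 8ⁿ ≥ 99, i.e. 8ⁿ ≥ 89901.
8⁵ = 32768 falls short of 89901 but 8⁶ = 262144 reaches it, so n = 6.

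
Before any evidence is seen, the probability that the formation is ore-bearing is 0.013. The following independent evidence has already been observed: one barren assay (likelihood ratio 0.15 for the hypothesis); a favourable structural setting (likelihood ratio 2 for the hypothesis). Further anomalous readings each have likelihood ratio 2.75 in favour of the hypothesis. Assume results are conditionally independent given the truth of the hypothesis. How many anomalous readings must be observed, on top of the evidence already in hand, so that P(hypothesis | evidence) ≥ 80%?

7

Prior odds = 0.013/0.987 = 13/987.
Combined Bayes factor of the evidence already in hand = 0.15 × 2 = 0.3.
Odds after that evidence = (13/987) × 0.3 = 13/3290.
Target odds = 0.8/0.2 = 4.
Need 2.75ⁿ ≥ 4 ÷ (13/3290) = 13160/13.
2.75⁶ = 1771561/4096 falls short of 13160/13 but 2.75⁷ = 19487171/16384 reaches it, so n = 7.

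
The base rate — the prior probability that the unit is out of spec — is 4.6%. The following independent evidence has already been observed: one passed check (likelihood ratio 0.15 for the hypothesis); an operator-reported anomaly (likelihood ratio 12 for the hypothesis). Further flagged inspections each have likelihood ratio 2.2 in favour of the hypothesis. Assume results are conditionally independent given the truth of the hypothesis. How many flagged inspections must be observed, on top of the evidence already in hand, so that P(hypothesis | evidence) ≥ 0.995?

10

Prior odds = 0.046/0.954 = 23/477.
Combined Bayes factor of the evidence already in hand = 0.15 × 12 = 1.8.
Odds after that evidence = (23/477) × 1.8 = 23/265.
Target odds = 0.995/0.005 = 199.
Need 2.2ⁿ ≥ 199 ÷ (23/265) = 52735/23.
2.2⁹ ≈1207.27 falls short of 52735/23 but 2.2¹⁰ ≈2655.99 reaches it, so n = 10.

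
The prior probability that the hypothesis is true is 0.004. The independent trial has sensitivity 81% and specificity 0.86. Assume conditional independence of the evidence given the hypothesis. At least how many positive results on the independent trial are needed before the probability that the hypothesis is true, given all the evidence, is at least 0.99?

Prior odds = 0.004/0.996 = 1/249.
False-positive rate = 1 − 0.86 = 0.14; likelihood ratio of a positive = 0.81/0.14 = 81/14.
Target odds: 0.99 ÷ 0.01 = 99.
Require (81/14)ⁿ ≥ 99 ÷ (1/249) = 24651.
(81/14)⁵ ≈6483.13 falls short of 24651 but (81/14)⁶ ≈37509.6 reaches it, so n = 6.

6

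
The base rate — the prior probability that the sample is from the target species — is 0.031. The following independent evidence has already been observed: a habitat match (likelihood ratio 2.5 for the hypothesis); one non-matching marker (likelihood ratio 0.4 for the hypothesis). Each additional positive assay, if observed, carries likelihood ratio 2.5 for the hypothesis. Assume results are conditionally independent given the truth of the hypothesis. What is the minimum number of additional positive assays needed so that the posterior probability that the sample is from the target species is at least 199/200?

Prior odds = 0.031/0.969 = 31/969.
Combined Bayes factor of the evidence already in hand = 2.5 × 0.4 = 1.
Odds after that evidence = (31/969) × 1 = 31/969.
Target odds = 0.995/0.005 = 199.
Need 2.5ⁿ ≥ 199 ÷ (31/969) = 192831/31.
2.5⁹ = 1953125/512 falls short of 192831/31 but 2.5¹⁰ = 9765625/1024 reaches it, so n = 10.

10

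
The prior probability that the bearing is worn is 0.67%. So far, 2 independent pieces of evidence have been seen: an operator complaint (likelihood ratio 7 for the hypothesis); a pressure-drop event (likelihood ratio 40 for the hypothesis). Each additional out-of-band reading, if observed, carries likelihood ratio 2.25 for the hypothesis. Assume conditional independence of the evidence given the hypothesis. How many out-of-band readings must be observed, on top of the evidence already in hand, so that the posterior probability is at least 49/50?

5

Prior odds = 0.0067/0.9933 = 67/9933.
Combined Bayes factor of the evidence already in hand = 7 × 40 = 280.
Odds after that evidence = (67/9933) × 280 = 2680/1419.
Target odds = 0.98/0.02 = 49.
Need 2.25ⁿ ≥ 49 ÷ (2680/1419) = 69531/2680.
2.25⁴ = 25.62890625 falls short of 69531/2680 but 2.25⁵ = 59049/1024 reaches it, so n = 5.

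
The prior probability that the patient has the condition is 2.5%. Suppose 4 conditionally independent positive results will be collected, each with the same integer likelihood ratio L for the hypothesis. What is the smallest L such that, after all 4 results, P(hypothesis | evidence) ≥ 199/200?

Prior odds = 0.025/0.975 = 1/39.
Target odds = 0.995/0.005 = 199.
Need L⁴ ≥ 199 ÷ (1/39) = 7761.
9⁴ = 6561 < 7761 ≤ 10000 = 10⁴, so L = 10.

10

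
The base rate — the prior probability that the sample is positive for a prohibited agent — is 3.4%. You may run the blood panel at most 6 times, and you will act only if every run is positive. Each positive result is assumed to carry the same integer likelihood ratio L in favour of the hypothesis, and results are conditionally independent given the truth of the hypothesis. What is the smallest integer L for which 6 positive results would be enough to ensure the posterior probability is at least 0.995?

5

Prior odds = 0.034/0.966 = 17/483.
Target odds = 0.995/0.005 = 199.
Need L⁶ ≥ 199 ÷ (17/483) = 96117/17.
4⁶ = 4096 < 96117/17 ≤ 15625 = 5⁶, so L = 5.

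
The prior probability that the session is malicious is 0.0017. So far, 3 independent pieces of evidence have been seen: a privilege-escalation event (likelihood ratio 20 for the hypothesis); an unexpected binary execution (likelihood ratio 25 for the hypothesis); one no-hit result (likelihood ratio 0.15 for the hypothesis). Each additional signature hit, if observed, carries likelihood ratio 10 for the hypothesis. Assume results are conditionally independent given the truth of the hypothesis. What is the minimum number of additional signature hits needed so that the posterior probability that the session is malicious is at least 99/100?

3

Prior odds = 0.0017/0.9983 = 17/9983.
Combined Bayes factor of the evidence already in hand = 20 × 25 × 0.15 = 75.
Odds after that evidence = (17/9983) × 75 = 1275/9983.
Target odds = 0.99/0.01 = 99.
Need 10ⁿ ≥ 99 ÷ (1275/9983) = 329439/425.
10² = 100 falls short of 329439/425 but 10³ = 1000 reaches it, so n = 3.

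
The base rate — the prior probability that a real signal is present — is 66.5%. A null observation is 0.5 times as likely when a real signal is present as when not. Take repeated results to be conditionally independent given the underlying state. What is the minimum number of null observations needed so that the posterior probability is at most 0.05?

6

Prior odds: 0.665 ÷ 0.335 = 133/67.
Likelihood ratio per null observation = 0.5.
Target odds: 0.05 ÷ 0.95 = 1/19.
Need (133/67) × 0.5ⁿ ≤ 1/19, i.e. 0.5ⁿ ≤ 67/2527.
0.5⁵ = 0.03125 is still above 67/2527 but 0.5⁶ = 0.015625 is at or below it, so n = 6.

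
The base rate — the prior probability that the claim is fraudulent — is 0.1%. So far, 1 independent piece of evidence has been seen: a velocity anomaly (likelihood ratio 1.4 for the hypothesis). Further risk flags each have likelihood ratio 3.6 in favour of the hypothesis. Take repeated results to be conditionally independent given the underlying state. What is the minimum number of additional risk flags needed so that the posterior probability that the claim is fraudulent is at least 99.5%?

Prior odds = 0.001/0.999 = 1/999.
Bayes factor of the evidence already in hand = 1.4.
Odds after that evidence = (1/999) × 1.4 = 7/4995.
Target odds = 0.995/0.005 = 199.
Need 3.6ⁿ ≥ 199 ÷ (7/4995) = 994005/7.
3.6⁹ ≈101560 falls short of 994005/7 but 3.6¹⁰ ≈365616 reaches it, so n = 10.

10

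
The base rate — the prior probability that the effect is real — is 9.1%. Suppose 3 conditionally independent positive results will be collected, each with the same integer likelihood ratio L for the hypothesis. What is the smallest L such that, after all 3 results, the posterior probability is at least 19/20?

6

Prior odds = 0.091/0.909 = 91/909.
Target odds = 0.95/0.05 = 19.
Need L³ ≥ 19 ÷ (91/909) = 17271/91.
5³ = 125 < 17271/91 ≤ 216 = 6³, so L = 6.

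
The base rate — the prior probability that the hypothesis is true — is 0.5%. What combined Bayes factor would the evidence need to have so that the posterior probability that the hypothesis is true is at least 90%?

1791

Prior odds = 0.005/0.995 = 1/199.
Target odds = 0.9/0.1 = 9.
Required Bayes factor = 9 ÷ (1/199) = 1791.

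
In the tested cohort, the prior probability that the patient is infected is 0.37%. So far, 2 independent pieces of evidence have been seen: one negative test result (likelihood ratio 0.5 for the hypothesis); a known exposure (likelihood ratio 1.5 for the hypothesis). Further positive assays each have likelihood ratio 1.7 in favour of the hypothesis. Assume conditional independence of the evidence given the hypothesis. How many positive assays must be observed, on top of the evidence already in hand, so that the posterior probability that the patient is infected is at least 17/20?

Prior odds = 0.0037/0.9963 = 37/9963.
Combined Bayes factor of the evidence already in hand = 0.5 × 1.5 = 0.75.
Odds after that evidence = (37/9963) × 0.75 = 37/13284.
Target odds = 0.85/0.15 = 17/3.
Need 1.7ⁿ ≥ 17/3 ÷ (37/13284) = 75276/37.
1.7¹⁴ ≈1683.78 falls short of 75276/37 but 1.7¹⁵ ≈2862.42 reaches it, so n = 15.

15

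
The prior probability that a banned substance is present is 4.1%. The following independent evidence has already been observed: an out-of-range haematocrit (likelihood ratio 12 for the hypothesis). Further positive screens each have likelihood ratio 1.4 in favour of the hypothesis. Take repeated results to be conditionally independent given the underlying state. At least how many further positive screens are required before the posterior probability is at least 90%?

9

Prior odds = 0.041/0.959 = 41/959.
Bayes factor of the evidence already in hand = 12.
Odds after that evidence = (41/959) × 12 = 492/959.
Target odds = 0.9/0.1 = 9.
Need 1.4ⁿ ≥ 9 ÷ (492/959) = 2877/164.
1.4⁸ = 5764801/390625 falls short of 2877/164 but 1.4⁹ = 40353607/1953125 reaches it, so n = 9.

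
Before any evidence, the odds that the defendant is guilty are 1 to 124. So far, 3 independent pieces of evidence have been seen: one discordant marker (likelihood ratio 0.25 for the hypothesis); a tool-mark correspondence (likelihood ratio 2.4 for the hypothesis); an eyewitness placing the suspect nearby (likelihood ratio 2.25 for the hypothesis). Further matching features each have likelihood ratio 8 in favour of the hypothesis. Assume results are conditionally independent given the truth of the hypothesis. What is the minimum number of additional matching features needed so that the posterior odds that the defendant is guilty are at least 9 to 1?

Prior odds = 1/124.
Combined Bayes factor of the evidence already in hand = 0.25 × 2.4 × 2.25 = 1.35.
Odds after that evidence = (1/124) × 1.35 = 27/2480.
Target odds = 9.
Need 8ⁿ ≥ 9 ÷ (27/2480) = 2480/3.
8³ = 512 falls short of 2480/3 but 8⁴ = 4096 reaches it, so n = 4.

4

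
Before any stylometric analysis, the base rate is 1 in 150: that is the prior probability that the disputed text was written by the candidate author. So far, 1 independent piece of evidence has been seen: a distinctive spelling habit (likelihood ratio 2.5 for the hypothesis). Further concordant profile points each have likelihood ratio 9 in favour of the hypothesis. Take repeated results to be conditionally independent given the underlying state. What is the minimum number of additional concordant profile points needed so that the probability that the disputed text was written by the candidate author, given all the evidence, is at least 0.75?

Prior odds = (1/150)/(149/150) = 1/149.
Bayes factor of the evidence already in hand = 2.5.
Odds after that evidence = (1/149) × 2.5 = 5/298.
Target odds = 0.75/0.25 = 3.
Need 9ⁿ ≥ 3 ÷ (5/298) = 178.8.
9² = 81 falls short of 178.8 but 9³ = 729 reaches it, so n = 3.

3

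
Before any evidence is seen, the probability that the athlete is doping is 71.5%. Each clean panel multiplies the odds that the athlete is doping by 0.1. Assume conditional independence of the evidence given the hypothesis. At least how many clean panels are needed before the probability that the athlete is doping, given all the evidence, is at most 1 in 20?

Prior odds = 0.715/0.285 = 143/57.
Likelihood ratio per clean panel = 0.1.
Target odds: 0.05 ÷ 0.95 = 1/19.
Need (143/57) × 0.1ⁿ ≤ 1/19, i.e. 0.1ⁿ ≤ 3/143.
0.1¹ = 0.1 is still above 3/143 but 0.1² = 0.01 is at or below it, so n = 2.

2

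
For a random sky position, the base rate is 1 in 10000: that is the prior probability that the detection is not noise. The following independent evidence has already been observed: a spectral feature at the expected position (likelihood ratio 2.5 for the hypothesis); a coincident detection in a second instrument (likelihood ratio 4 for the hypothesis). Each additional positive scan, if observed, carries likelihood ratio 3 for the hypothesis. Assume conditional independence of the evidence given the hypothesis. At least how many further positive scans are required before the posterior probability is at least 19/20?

9

Prior odds = 0.0001/0.9999 = 1/9999.
Combined Bayes factor of the evidence already in hand = 2.5 × 4 = 10.
Odds after that evidence = (1/9999) × 10 = 10/9999.
Target odds = 0.95/0.05 = 19.
Need 3ⁿ ≥ 19 ÷ (10/9999) = 18998.1.
3⁸ = 6561 falls short of 18998.1 but 3⁹ = 19683 reaches it, so n = 9.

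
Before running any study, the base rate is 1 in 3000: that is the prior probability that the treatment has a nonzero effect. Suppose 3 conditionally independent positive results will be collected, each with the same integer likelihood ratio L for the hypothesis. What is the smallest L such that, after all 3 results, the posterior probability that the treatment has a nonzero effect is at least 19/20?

Prior odds = (1/3000)/(2999/3000) = 1/2999.
Target odds = 0.95/0.05 = 19.
Need L³ ≥ 19 ÷ (1/2999) = 56981.
38³ = 54872 < 56981 ≤ 59319 = 39³, so L = 39.

39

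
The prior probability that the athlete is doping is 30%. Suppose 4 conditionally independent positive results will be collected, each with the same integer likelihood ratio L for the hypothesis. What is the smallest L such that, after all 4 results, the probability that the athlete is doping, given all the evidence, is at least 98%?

4

Prior odds = 0.3/0.7 = 3/7.
Target odds = 0.98/0.02 = 49.
Need L⁴ ≥ 49 ÷ (3/7) = 343/3.
3⁴ = 81 < 343/3 ≤ 256 = 4⁴, so L = 4.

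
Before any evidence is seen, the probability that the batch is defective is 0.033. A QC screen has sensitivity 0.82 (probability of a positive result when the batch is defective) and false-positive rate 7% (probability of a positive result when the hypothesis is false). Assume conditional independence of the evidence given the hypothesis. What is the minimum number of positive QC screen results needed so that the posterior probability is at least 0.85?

3

Prior odds: 0.033 ÷ 0.967 = 33/967.
Likelihood ratio of a positive result = 0.82/0.07 = 82/7.
Target odds: 0.85 ÷ 0.15 = 17/3.
Need (33/967) × (82/7)ⁿ ≥ 17/3, i.e. (82/7)ⁿ ≥ 16439/99.
(82/7)² = 6724/49 falls short of 16439/99 but (82/7)³ = 551368/343 reaches it, so n = 3.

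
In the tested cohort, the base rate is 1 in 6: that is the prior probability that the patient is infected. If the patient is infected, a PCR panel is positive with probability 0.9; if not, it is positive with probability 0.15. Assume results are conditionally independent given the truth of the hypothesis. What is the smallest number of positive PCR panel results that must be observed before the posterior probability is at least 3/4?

2

Prior odds = (1/6)/(5/6) = 0.2.
Likelihood ratio of a positive = 0.9/0.15 = 6.
Target posterior odds = 0.75/0.25 = 3.
Need 0.2 × 6ⁿ ≥ 3, i.e. 6ⁿ ≥ 15.
6¹ = 6 falls short of 15 but 6² = 36 reaches it, so n = 2.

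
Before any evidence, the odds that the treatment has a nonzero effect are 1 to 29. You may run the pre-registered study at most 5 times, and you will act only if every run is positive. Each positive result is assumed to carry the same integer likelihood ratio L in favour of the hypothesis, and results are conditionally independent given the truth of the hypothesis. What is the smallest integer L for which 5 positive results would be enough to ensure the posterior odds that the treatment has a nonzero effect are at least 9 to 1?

4

Prior odds = 1/29.
Target odds = 9.
Need L⁵ ≥ 9 ÷ (1/29) = 261.
3⁵ = 243 < 261 ≤ 1024 = 4⁵, so L = 4.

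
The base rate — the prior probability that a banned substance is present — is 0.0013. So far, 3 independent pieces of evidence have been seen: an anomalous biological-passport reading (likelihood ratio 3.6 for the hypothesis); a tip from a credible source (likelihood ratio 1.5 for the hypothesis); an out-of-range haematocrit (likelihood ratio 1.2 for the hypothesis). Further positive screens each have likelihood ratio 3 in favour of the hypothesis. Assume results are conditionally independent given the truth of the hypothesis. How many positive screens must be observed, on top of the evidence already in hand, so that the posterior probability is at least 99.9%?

11

Prior odds = 0.0013/0.9987 = 13/9987.
Combined Bayes factor of the evidence already in hand = 3.6 × 1.5 × 1.2 = 6.48.
Odds after that evidence = (13/9987) × 6.48 = 702/83225.
Target odds = 0.999/0.001 = 999.
Need 3ⁿ ≥ 999 ÷ (702/83225) = 3079325/26.
3¹⁰ = 59049 falls short of 3079325/26 but 3¹¹ = 177147 reaches it, so n = 11.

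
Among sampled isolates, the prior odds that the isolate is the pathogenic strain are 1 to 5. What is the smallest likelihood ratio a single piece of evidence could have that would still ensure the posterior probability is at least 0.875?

Prior odds = 0.2.
Target odds = 0.875/0.125 = 7.
Required Bayes factor = 7 ÷ 0.2 = 35.

35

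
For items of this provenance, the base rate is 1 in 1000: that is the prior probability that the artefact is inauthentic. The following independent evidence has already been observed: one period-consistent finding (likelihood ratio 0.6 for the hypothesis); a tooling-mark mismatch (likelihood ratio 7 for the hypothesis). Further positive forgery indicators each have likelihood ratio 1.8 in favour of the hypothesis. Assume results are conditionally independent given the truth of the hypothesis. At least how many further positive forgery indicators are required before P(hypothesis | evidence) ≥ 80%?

Prior odds = 0.001/0.999 = 1/999.
Combined Bayes factor of the evidence already in hand = 0.6 × 7 = 4.2.
Odds after that evidence = (1/999) × 4.2 = 7/1665.
Target odds = 0.8/0.2 = 4.
Need 1.8ⁿ ≥ 4 ÷ (7/1665) = 6660/7.
1.8¹¹ ≈642.684 falls short of 6660/7 but 1.8¹² ≈1156.83 reaches it, so n = 12.

12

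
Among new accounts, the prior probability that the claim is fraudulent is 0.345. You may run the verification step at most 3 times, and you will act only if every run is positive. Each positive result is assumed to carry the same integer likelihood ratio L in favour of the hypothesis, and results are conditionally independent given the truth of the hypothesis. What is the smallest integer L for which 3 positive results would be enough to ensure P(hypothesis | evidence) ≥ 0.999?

Prior odds = 0.345/0.655 = 69/131.
Target odds = 0.999/0.001 = 999.
Need L³ ≥ 999 ÷ (69/131) = 43623/23.
12³ = 1728 < 43623/23 ≤ 2197 = 13³, so L = 13.

13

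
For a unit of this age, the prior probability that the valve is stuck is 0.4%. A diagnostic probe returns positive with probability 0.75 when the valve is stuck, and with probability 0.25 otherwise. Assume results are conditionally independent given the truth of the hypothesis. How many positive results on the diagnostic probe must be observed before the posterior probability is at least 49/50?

9

Prior odds: 0.004 ÷ 0.996 = 1/249.
Likelihood ratio of a positive result = 0.75/0.25 = 3.
Target odds: 0.98 ÷ 0.02 = 49.
Need (1/249) × 3ⁿ ≥ 49, i.e. 3ⁿ ≥ 12201.
3⁸ = 6561 falls short of 12201 but 3⁹ = 19683 reaches it, so n = 9.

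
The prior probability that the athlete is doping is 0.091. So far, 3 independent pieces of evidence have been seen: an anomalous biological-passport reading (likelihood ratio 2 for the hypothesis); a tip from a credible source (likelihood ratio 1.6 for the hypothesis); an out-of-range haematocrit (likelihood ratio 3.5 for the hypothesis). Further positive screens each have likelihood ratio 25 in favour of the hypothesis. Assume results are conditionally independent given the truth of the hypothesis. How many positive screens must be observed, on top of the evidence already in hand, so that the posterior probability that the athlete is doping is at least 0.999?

Prior odds = 0.091/0.909 = 91/909.
Combined Bayes factor of the evidence already in hand = 2 × 1.6 × 3.5 = 11.2.
Odds after that evidence = (91/909) × 11.2 = 5096/4545.
Target odds = 0.999/0.001 = 999.
Need 25ⁿ ≥ 999 ÷ (5096/4545) = 4540455/5096.
25² = 625 falls short of 4540455/5096 but 25³ = 15625 reaches it, so n = 3.

3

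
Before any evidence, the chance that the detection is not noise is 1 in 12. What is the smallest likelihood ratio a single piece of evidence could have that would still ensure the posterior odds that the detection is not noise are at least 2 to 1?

Prior odds = (1/12)/(11/12) = 1/11.
Target odds = 2.
Required Bayes factor = 2 ÷ (1/11) = 22.

22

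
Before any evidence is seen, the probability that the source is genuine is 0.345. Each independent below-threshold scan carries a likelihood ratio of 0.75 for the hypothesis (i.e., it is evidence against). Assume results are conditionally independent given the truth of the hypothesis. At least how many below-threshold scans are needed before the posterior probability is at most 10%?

Prior odds = 0.345/0.655 = 69/131.
Likelihood ratio per below-threshold scan = 0.75.
Target posterior odds = 0.1/0.9 = 1/9.
Need (69/131) × 0.75ⁿ ≤ 1/9, i.e. 0.75ⁿ ≤ 131/621.
0.75⁵ = 243/1024 is still above 131/621 but 0.75⁶ = 729/4096 is at or below it, so n = 6.

6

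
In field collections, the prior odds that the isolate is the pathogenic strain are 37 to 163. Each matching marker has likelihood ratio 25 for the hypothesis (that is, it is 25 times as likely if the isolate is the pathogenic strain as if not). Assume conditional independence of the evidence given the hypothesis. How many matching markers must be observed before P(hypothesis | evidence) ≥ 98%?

2

Prior odds = 37/163.
Likelihood ratio per matching marker = 25.
Target odds: 0.98 ÷ 0.02 = 49.
Need (37/163) × 25ⁿ ≥ 49, i.e. 25ⁿ ≥ 7987/37.
25¹ = 25 falls short of 7987/37 but 25² = 625 reaches it, so n = 2.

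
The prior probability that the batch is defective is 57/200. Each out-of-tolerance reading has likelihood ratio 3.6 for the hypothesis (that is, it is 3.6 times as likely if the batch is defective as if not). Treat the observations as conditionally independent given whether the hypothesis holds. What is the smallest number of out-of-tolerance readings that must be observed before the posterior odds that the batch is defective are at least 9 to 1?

Prior odds = 0.285/0.715 = 57/143.
Likelihood ratio per out-of-tolerance reading = 3.6.
Target odds = 9.
Need (57/143) × 3.6ⁿ ≥ 9, i.e. 3.6ⁿ ≥ 429/19.
3.6² = 12.96 falls short of 429/19 but 3.6³ = 46.656 reaches it, so n = 3.

3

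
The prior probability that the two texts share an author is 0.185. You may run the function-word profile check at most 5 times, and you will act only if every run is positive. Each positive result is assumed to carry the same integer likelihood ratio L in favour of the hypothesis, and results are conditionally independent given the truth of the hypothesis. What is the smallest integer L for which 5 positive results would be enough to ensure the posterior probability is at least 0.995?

Prior odds = 0.185/0.815 = 37/163.
Target odds = 0.995/0.005 = 199.
Need L⁵ ≥ 199 ÷ (37/163) = 32437/37.
3⁵ = 243 < 32437/37 ≤ 1024 = 4⁵, so L = 4.

4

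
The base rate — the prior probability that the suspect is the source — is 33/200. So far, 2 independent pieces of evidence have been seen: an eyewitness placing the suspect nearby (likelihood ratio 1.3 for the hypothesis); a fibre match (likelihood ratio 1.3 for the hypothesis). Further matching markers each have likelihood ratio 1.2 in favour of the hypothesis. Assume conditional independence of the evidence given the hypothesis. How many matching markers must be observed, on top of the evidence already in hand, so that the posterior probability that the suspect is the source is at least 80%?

14

Prior odds = 0.165/0.835 = 33/167.
Combined Bayes factor of the evidence already in hand = 1.3 × 1.3 = 1.69.
Odds after that evidence = (33/167) × 1.69 = 5577/16700.
Target odds = 0.8/0.2 = 4.
Need 1.2ⁿ ≥ 4 ÷ (5577/16700) = 66800/5577.
1.2¹³ ≈10.6993 falls short of 66800/5577 but 1.2¹⁴ ≈12.8392 reaches it, so n = 14.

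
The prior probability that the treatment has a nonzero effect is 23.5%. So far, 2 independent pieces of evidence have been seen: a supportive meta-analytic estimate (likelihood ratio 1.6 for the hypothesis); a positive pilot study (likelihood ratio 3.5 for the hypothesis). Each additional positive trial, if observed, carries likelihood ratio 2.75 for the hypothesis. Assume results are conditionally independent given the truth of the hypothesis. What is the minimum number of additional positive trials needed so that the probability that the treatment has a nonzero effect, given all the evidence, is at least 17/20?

2

Prior odds = 0.235/0.765 = 47/153.
Combined Bayes factor of the evidence already in hand = 1.6 × 3.5 = 5.6.
Odds after that evidence = (47/153) × 5.6 = 1316/765.
Target odds = 0.85/0.15 = 17/3.
Need 2.75ⁿ ≥ 17/3 ÷ (1316/765) = 4335/1316.
2.75¹ = 2.75 falls short of 4335/1316 but 2.75² = 7.5625 reaches it, so n = 2.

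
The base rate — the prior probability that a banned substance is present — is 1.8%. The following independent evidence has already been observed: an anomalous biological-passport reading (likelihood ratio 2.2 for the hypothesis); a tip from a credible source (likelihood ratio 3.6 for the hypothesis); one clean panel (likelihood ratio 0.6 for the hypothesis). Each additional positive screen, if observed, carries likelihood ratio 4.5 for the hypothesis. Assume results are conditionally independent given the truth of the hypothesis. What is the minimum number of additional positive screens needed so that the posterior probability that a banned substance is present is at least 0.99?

5

Prior odds = 0.018/0.982 = 9/491.
Combined Bayes factor of the evidence already in hand = 2.2 × 3.6 × 0.6 = 4.752.
Odds after that evidence = (9/491) × 4.752 = 5346/61375.
Target odds = 0.99/0.01 = 99.
Need 4.5ⁿ ≥ 99 ÷ (5346/61375) = 61375/54.
4.5⁴ = 410.0625 falls short of 61375/54 but 4.5⁵ = 1845.28125 reaches it, so n = 5.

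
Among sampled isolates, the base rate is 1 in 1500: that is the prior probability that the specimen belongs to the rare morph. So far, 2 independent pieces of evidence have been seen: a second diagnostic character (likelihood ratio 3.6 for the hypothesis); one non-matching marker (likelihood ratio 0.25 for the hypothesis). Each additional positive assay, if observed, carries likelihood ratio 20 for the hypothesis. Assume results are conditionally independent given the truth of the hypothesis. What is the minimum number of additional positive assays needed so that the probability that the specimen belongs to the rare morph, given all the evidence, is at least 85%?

Prior odds = (1/1500)/(1499/1500) = 1/1499.
Combined Bayes factor of the evidence already in hand = 3.6 × 0.25 = 0.9.
Odds after that evidence = (1/1499) × 0.9 = 9/14990.
Target odds = 0.85/0.15 = 17/3.
Need 20ⁿ ≥ 17/3 ÷ (9/14990) = 254830/27.
20³ = 8000 falls short of 254830/27 but 20⁴ = 160000 reaches it, so n = 4.

4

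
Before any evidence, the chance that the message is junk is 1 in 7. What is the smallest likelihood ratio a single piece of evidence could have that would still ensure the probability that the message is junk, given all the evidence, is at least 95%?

114

Prior odds = (1/7)/(6/7) = 1/6.
Target odds = 0.95/0.05 = 19.
Required Bayes factor = 19 ÷ (1/6) = 114.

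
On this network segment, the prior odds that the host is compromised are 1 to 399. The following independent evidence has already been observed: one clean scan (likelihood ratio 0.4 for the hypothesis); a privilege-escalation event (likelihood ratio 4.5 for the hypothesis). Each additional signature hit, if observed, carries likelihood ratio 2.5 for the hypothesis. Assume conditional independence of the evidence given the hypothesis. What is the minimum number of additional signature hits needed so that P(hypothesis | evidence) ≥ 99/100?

Prior odds = 1/399.
Combined Bayes factor of the evidence already in hand = 0.4 × 4.5 = 1.8.
Odds after that evidence = (1/399) × 1.8 = 3/665.
Target odds = 0.99/0.01 = 99.
Need 2.5ⁿ ≥ 99 ÷ (3/665) = 21945.
2.5¹⁰ = 9765625/1024 falls short of 21945 but 2.5¹¹ = 48828125/2048 reaches it, so n = 11.

11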